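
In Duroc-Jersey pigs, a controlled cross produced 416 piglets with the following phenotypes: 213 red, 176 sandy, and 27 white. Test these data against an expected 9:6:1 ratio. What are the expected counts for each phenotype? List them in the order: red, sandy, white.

234, 156, 26

Under the 9:6:1 hypothesis (Σ ratio = 16, N = 416):
  red: 416 × 9/16 = 234
  sandy: 416 × 6/16 = 156
  white: 416 × 1/16 = 26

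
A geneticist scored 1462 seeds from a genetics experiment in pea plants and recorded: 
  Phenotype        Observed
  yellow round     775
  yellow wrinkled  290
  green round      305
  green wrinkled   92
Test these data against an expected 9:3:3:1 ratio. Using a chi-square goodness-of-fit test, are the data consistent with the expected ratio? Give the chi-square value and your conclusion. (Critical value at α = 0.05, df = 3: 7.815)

Under the 9:3:3:1 hypothesis (Σ ratio = 16, N = 1462):
  yellow round: 1462 × 9/16 = 822.375
  yellow wrinkled: 1462 × 3/16 = 274.125
  green round: 1462 × 3/16 = 274.125
  green wrinkled: 1462 × 1/16 = 91.375
χ² = Σ (O − E)² / E
  yellow round: (775 − 822.375)² / 822.375 = 2.7292
  yellow wrinkled: (290 − 274.125)² / 274.125 = 0.9193
  green round: (305 − 274.125)² / 274.125 = 3.4775
  green wrinkled: (92 − 91.375)² / 91.375 = 0.0043
χ² = 2.7292 + 0.9193 + 3.4775 + 0.0043 = 7.1303 ≈ 7.130
Degrees of freedom = 4 − 1 = 3; critical value at α = 0.05 is 7.815.
Since 7.130 < 7.815, we fail to reject the null hypothesis — the data are consistent with the 9:3:3:1 ratio.

7.130; consistent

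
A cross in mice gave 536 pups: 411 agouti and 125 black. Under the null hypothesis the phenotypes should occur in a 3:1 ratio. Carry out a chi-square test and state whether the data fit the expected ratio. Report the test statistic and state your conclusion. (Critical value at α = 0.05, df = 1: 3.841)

The 3:1 ratio has 4 parts, so with N = 536 the expected counts are:
  agouti: 536 × 3/4 = 402
  black: 536 × 1/4 = 134
χ² = Σ (O − E)² / E
  agouti: (411 − 402)² / 402 = 0.2015
  black: (125 − 134)² / 134 = 0.6045
χ² = 0.2015 + 0.6045 = 0.806
Degrees of freedom = 2 − 1 = 1; critical value at α = 0.05 is 3.841.
Since 0.806 < 3.841, we fail to reject the null hypothesis — the data are consistent with the 3:1 ratio.

0.806; consistent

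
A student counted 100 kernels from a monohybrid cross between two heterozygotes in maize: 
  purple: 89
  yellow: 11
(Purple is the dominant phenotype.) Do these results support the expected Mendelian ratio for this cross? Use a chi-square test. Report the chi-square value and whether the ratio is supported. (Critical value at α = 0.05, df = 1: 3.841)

For a monohybrid cross between heterozygotes with complete dominance, the expected phenotypic ratio is 3:1.
Expected counts for N = 100 under a 3:1 ratio (total parts = 4):
  purple: 100 × 3/4 = 75
  yellow: 100 × 1/4 = 25
χ² = Σ (O − E)² / E
  purple: (89 − 75)² / 75 = 2.6133
  yellow: (11 − 25)² / 25 = 7.8400
χ² = 2.6133 + 7.8400 = 10.4533 ≈ 10.453
Degrees of freedom = 2 − 1 = 1; critical value at α = 0.05 is 3.841.
Since 10.453 > 3.841, we reject the null hypothesis — the data do not fit the 3:1 ratio.

10.453; not consistent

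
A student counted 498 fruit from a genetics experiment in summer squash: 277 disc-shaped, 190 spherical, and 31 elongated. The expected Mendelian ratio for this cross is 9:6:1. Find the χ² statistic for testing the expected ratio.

0.092

Expected counts for N = 498 under a 9:6:1 ratio (total parts = 16):
  disc-shaped: 498 × 9/16 = 280.125
  spherical: 498 × 6/16 = 186.75
  elongated: 498 × 1/16 = 31.125
χ² = Σ (O − E)² / E
  disc-shaped: (277 − 280.125)² / 280.125 = 0.0349
  spherical: (190 − 186.75)² / 186.75 = 0.0566
  elongated: (31 − 31.125)² / 31.125 = 0.0005
χ² = 0.0349 + 0.0566 + 0.0005 = 0.092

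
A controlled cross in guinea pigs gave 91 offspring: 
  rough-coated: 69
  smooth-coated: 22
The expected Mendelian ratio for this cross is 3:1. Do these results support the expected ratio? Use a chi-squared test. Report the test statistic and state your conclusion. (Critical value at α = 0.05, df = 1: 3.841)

The 3:1 ratio has 4 parts, so with N = 91 the expected counts are:
  rough-coated: 91 × 3/4 = 68.25
  smooth-coated: 91 × 1/4 = 22.75
χ² = Σ (O − E)² / E
  rough-coated: (69 − 68.25)² / 68.25 = 0.0082
  smooth-coated: (22 − 22.75)² / 22.75 = 0.0247
χ² = 0.0082 + 0.0247 = 0.0329 ≈ 0.033
Degrees of freedom = 2 − 1 = 1; critical value at α = 0.05 is 3.841.
Since 0.033 < 3.841, we fail to reject the null hypothesis — the data are consistent with the 3:1 ratio.

0.033; consistent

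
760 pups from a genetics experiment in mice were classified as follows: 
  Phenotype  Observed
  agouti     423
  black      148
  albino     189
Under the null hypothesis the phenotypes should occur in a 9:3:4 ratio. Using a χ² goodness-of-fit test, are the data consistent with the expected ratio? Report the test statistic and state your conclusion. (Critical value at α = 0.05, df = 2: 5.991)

0.265; consistent

The 9:3:4 ratio has 16 parts, so with N = 760 the expected counts are:
  agouti: 760 × 9/16 = 427.5
  black: 760 × 3/16 = 142.5
  albino: 760 × 4/16 = 190
χ² = Σ (O − E)² / E
  agouti: (423 − 427.5)² / 427.5 = 0.0474
  black: (148 − 142.5)² / 142.5 = 0.2123
  albino: (189 − 190)² / 190 = 0.0053
χ² = 0.0474 + 0.2123 + 0.0053 = 0.265
Degrees of freedom = 3 − 1 = 2; critical value at α = 0.05 is 5.991.
Since 0.265 < 5.991, we fail to reject the null hypothesis — the data are consistent with the 9:3:4 ratio.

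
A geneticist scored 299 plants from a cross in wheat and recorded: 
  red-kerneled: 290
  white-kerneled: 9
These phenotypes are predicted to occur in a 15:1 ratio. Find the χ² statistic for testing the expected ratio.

Expected counts for N = 299 under a 15:1 ratio (total parts = 16):
  red-kerneled: 299 × 15/16 = 280.3125
  white-kerneled: 299 × 1/16 = 18.6875
χ² = Σ (O − E)² / E
  red-kerneled: (290 − 280.3125)² / 280.3125 = 0.3348
  white-kerneled: (9 − 18.6875)² / 18.6875 = 5.0219
χ² = 0.3348 + 5.0219 = 5.3567 ≈ 5.357

5.357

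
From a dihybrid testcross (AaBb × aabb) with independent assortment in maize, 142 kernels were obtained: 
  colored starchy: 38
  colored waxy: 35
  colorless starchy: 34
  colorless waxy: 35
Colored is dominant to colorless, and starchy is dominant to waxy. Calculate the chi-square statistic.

A dihybrid testcross with independent assortment gives a 1:1:1:1 ratio.
Total ratio parts = 4. Expected numbers out of 142:
  colored starchy: 142 × 1/4 = 35.5
  colored waxy: 142 × 1/4 = 35.5
  colorless starchy: 142 × 1/4 = 35.5
  colorless waxy: 142 × 1/4 = 35.5
χ² = Σ (O − E)² / E
  colored starchy: (38 − 35.5)² / 35.5 = 0.1761
  colored waxy: (35 − 35.5)² / 35.5 = 0.0070
  colorless starchy: (34 − 35.5)² / 35.5 = 0.0634
  colorless waxy: (35 − 35.5)² / 35.5 = 0.0070
χ² = 0.1761 + 0.0070 + 0.0634 + 0.0070 = 0.2535 ≈ 0.254

0.254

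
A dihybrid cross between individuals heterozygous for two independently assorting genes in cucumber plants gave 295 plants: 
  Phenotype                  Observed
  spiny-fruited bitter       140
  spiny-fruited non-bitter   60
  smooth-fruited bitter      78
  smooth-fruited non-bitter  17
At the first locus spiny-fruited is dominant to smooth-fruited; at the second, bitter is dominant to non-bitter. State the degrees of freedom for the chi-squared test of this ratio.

A dihybrid F₂ with independent assortment and complete dominance at both loci gives a 9:3:3:1 phenotypic ratio.
A goodness-of-fit test with 4 phenotype classes has df = 4 − 1 = 3.

3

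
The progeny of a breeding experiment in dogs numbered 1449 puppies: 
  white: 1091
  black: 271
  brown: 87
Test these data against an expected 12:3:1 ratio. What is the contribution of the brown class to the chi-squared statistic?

Total ratio parts = 16. Expected numbers out of 1449:
  white: 1449 × 12/16 = 1086.75
  black: 1449 × 3/16 = 271.6875
  brown: 1449 × 1/16 = 90.5625
Contribution of brown: (87 − 90.5625)² / 90.5625 = 0.1401

0.140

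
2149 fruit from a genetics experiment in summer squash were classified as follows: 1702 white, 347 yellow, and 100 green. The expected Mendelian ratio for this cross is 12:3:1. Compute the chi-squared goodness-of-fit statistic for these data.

The 12:3:1 ratio has 16 parts, so with N = 2149 the expected counts are:
  white: 2149 × 12/16 = 1611.75
  yellow: 2149 × 3/16 = 402.9375
  green: 2149 × 1/16 = 134.3125
χ² = Σ (O − E)² / E
  white: (1702 − 1611.75)² / 1611.75 = 5.0536
  yellow: (347 − 402.9375)² / 402.9375 = 7.7655
  green: (100 − 134.3125)² / 134.3125 = 8.7657
χ² = 5.0536 + 7.7655 + 8.7657 = 21.5848 ≈ 21.585

21.585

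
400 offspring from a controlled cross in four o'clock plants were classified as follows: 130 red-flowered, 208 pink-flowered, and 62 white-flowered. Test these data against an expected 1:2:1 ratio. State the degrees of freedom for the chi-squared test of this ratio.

2

A goodness-of-fit test with 3 phenotype classes has df = 3 − 1 = 2.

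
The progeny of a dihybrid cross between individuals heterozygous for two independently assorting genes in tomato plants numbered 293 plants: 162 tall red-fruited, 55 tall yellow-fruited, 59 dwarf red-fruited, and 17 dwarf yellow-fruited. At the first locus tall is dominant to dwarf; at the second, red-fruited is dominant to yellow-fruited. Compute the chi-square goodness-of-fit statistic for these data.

A dihybrid F₂ with independent assortment and complete dominance at both loci gives a 9:3:3:1 phenotypic ratio.
Under the 9:3:3:1 hypothesis (Σ ratio = 16, N = 293):
  tall red-fruited: 293 × 9/16 = 164.8125
  tall yellow-fruited: 293 × 3/16 = 54.9375
  dwarf red-fruited: 293 × 3/16 = 54.9375
  dwarf yellow-fruited: 293 × 1/16 = 18.3125
χ² = Σ (O − E)² / E
  tall red-fruited: (162 − 164.8125)² / 164.8125 = 0.0480
  tall yellow-fruited: (55 − 54.9375)² / 54.9375 = 0.0001
  dwarf red-fruited: (59 − 54.9375)² / 54.9375 = 0.3004
  dwarf yellow-fruited: (17 − 18.3125)² / 18.3125 = 0.0941
χ² = 0.0480 + 0.0001 + 0.3004 + 0.0941 = 0.4426 ≈ 0.443

0.443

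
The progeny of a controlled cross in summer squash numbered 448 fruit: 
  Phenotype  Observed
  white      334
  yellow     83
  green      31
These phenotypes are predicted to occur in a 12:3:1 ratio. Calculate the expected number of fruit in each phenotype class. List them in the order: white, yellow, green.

Total ratio parts = 16. Expected numbers out of 448:
  white: 448 × 12/16 = 336
  yellow: 448 × 3/16 = 84
  green: 448 × 1/16 = 28

336, 84, 28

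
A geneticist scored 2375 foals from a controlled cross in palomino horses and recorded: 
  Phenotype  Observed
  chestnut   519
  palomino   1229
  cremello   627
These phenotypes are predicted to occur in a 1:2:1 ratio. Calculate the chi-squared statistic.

12.723

Under the 1:2:1 hypothesis (Σ ratio = 4, N = 2375):
  chestnut: 2375 × 1/4 = 593.75
  palomino: 2375 × 2/4 = 1187.5
  cremello: 2375 × 1/4 = 593.75
χ² = Σ (O − E)² / E
  chestnut: (519 − 593.75)² / 593.75 = 9.4106
  palomino: (1229 − 1187.5)² / 1187.5 = 1.4503
  cremello: (627 − 593.75)² / 593.75 = 1.8620
χ² = 9.4106 + 1.4503 + 1.8620 = 12.7229 ≈ 12.723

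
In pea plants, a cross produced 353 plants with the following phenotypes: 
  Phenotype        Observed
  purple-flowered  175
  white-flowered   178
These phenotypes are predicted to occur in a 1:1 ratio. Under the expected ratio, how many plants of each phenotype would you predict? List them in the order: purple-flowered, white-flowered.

The 1:1 ratio has 2 parts, so with N = 353 the expected counts are:
  purple-flowered: 353 × 1/2 = 176.5
  white-flowered: 353 × 1/2 = 176.5

176.5, 176.5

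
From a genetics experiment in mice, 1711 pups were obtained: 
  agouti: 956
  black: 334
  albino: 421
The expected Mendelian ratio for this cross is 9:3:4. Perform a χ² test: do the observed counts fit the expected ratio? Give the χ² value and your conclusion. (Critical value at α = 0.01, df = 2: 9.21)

0.692; consistent

The 9:3:4 ratio has 16 parts, so with N = 1711 the expected counts are:
  agouti: 1711 × 9/16 = 962.4375
  black: 1711 × 3/16 = 320.8125
  albino: 1711 × 4/16 = 427.75
χ² = Σ (O − E)² / E
  agouti: (956 − 962.4375)² / 962.4375 = 0.0431
  black: (334 − 320.8125)² / 320.8125 = 0.5421
  albino: (421 − 427.75)² / 427.75 = 0.1065
χ² = 0.0431 + 0.5421 + 0.1065 = 0.6917 ≈ 0.692
Degrees of freedom = 3 − 1 = 2; critical value at α = 0.01 is 9.21.
Since 0.692 < 9.21, we fail to reject the null hypothesis — the data are consistent with the 9:3:4 ratio.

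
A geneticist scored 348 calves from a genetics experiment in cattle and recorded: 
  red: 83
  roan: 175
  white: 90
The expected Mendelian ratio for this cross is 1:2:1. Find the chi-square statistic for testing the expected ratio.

Under the 1:2:1 hypothesis (Σ ratio = 4, N = 348):
  red: 348 × 1/4 = 87
  roan: 348 × 2/4 = 174
  white: 348 × 1/4 = 87
χ² = Σ (O − E)² / E
  red: (83 − 87)² / 87 = 0.1839
  roan: (175 − 174)² / 174 = 0.0057
  white: (90 − 87)² / 87 = 0.1034
χ² = 0.1839 + 0.0057 + 0.1034 = 0.293

0.293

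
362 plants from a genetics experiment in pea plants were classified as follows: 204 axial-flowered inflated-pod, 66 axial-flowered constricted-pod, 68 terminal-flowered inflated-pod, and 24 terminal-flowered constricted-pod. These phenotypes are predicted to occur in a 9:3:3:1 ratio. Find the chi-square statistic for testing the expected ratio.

Expected counts for N = 362 under a 9:3:3:1 ratio (total parts = 16):
  axial-flowered inflated-pod: 362 × 9/16 = 203.625
  axial-flowered constricted-pod: 362 × 3/16 = 67.875
  terminal-flowered inflated-pod: 362 × 3/16 = 67.875
  terminal-flowered constricted-pod: 362 × 1/16 = 22.625
χ² = Σ (O − E)² / E
  axial-flowered inflated-pod: (204 − 203.625)² / 203.625 = 0.0007
  axial-flowered constricted-pod: (66 − 67.875)² / 67.875 = 0.0518
  terminal-flowered inflated-pod: (68 − 67.875)² / 67.875 = 0.0002
  terminal-flowered constricted-pod: (24 − 22.625)² / 22.625 = 0.0836
χ² = 0.0007 + 0.0518 + 0.0002 + 0.0836 = 0.1363 ≈ 0.136

0.136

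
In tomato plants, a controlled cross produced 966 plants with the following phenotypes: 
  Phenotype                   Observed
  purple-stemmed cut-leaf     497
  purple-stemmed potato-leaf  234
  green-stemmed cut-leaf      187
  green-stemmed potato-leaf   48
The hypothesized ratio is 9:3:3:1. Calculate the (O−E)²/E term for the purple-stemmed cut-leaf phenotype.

3.958

Expected counts for N = 966 under a 9:3:3:1 ratio (total parts = 16):
  purple-stemmed cut-leaf: 966 × 9/16 = 543.375
  purple-stemmed potato-leaf: 966 × 3/16 = 181.125
  green-stemmed cut-leaf: 966 × 3/16 = 181.125
  green-stemmed potato-leaf: 966 × 1/16 = 60.375
Contribution of purple-stemmed cut-leaf: (497 − 543.375)² / 543.375 = 3.9579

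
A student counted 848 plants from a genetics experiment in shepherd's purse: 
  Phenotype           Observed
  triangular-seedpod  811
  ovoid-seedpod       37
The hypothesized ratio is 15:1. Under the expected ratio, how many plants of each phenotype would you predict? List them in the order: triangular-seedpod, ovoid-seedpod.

795, 53

Expected counts for N = 848 under a 15:1 ratio (total parts = 16):
  triangular-seedpod: 848 × 15/16 = 795
  ovoid-seedpod: 848 × 1/16 = 53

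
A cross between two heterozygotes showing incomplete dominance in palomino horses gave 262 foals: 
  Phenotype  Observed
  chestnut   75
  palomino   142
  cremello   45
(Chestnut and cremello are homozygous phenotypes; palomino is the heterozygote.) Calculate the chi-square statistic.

With incomplete dominance, a heterozygote × heterozygote cross gives a 1:2:1 phenotypic ratio.
The 1:2:1 ratio has 4 parts, so with N = 262 the expected counts are:
  chestnut: 262 × 1/4 = 65.5
  palomino: 262 × 2/4 = 131
  cremello: 262 × 1/4 = 65.5
χ² = Σ (O − E)² / E
  chestnut: (75 − 65.5)² / 65.5 = 1.3779
  palomino: (142 − 131)² / 131 = 0.9237
  cremello: (45 − 65.5)² / 65.5 = 6.4160
χ² = 1.3779 + 0.9237 + 6.4160 = 8.7176 ≈ 8.718

8.718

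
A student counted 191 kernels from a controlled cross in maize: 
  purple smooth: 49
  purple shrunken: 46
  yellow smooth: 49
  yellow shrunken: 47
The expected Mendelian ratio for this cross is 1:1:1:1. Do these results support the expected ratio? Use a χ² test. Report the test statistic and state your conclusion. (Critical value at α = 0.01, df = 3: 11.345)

Expected counts for N = 191 under a 1:1:1:1 ratio (total parts = 4):
  purple smooth: 191 × 1/4 = 47.75
  purple shrunken: 191 × 1/4 = 47.75
  yellow smooth: 191 × 1/4 = 47.75
  yellow shrunken: 191 × 1/4 = 47.75
χ² = Σ (O − E)² / E
  purple smooth: (49 − 47.75)² / 47.75 = 0.0327
  purple shrunken: (46 − 47.75)² / 47.75 = 0.0641
  yellow smooth: (49 − 47.75)² / 47.75 = 0.0327
  yellow shrunken: (47 − 47.75)² / 47.75 = 0.0118
χ² = 0.0327 + 0.0641 + 0.0327 + 0.0118 = 0.1413 ≈ 0.141
Degrees of freedom = 4 − 1 = 3; critical value at α = 0.01 is 11.345.
Since 0.141 < 11.345, we fail to reject the null hypothesis — the data are consistent with the 1:1:1:1 ratio.

0.141; consistent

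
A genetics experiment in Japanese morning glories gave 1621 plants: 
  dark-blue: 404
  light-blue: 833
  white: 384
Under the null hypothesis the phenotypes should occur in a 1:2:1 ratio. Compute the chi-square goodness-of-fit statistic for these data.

1.743

Expected counts for N = 1621 under a 1:2:1 ratio (total parts = 4):
  dark-blue: 1621 × 1/4 = 405.25
  light-blue: 1621 × 2/4 = 810.5
  white: 1621 × 1/4 = 405.25
χ² = Σ (O − E)² / E
  dark-blue: (404 − 405.25)² / 405.25 = 0.0039
  light-blue: (833 − 810.5)² / 810.5 = 0.6246
  white: (384 − 405.25)² / 405.25 = 1.1143
χ² = 0.0039 + 0.6246 + 1.1143 = 1.7428 ≈ 1.743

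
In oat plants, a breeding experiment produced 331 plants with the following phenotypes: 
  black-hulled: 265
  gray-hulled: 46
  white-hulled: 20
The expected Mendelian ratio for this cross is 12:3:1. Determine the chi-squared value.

Expected counts for N = 331 under a 12:3:1 ratio (total parts = 16):
  black-hulled: 331 × 12/16 = 248.25
  gray-hulled: 331 × 3/16 = 62.0625
  white-hulled: 331 × 1/16 = 20.6875
χ² = Σ (O − E)² / E
  black-hulled: (265 − 248.25)² / 248.25 = 1.1302
  gray-hulled: (46 − 62.0625)² / 62.0625 = 4.1572
  white-hulled: (20 − 20.6875)² / 20.6875 = 0.0228
χ² = 1.1302 + 4.1572 + 0.0228 = 5.3102 ≈ 5.310

5.310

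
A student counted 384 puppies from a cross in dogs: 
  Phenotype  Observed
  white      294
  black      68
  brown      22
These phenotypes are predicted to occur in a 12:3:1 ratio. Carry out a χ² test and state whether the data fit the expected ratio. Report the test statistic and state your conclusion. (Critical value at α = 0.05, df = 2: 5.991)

0.514; consistent

Under the 12:3:1 hypothesis (Σ ratio = 16, N = 384):
  white: 384 × 12/16 = 288
  black: 384 × 3/16 = 72
  brown: 384 × 1/16 = 24
χ² = Σ (O − E)² / E
  white: (294 − 288)² / 288 = 0.1250
  black: (68 − 72)² / 72 = 0.2222
  brown: (22 − 24)² / 24 = 0.1667
χ² = 0.1250 + 0.2222 + 0.1667 = 0.5139 ≈ 0.514
Degrees of freedom = 3 − 1 = 2; critical value at α = 0.05 is 5.991.
Since 0.514 < 5.991, we fail to reject the null hypothesis — the data are consistent with the 12:3:1 ratio.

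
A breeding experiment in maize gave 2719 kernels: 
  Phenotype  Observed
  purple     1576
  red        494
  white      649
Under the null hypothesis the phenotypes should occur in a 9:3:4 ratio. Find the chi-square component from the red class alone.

Under the 9:3:4 hypothesis (Σ ratio = 16, N = 2719):
  purple: 2719 × 9/16 = 1529.4375
  red: 2719 × 3/16 = 509.8125
  white: 2719 × 4/16 = 679.75
Contribution of red: (494 − 509.8125)² / 509.8125 = 0.4904

0.490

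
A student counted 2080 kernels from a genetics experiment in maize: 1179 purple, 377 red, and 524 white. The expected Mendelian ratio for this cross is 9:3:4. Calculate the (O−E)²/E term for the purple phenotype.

Expected counts for N = 2080 under a 9:3:4 ratio (total parts = 16):
  purple: 2080 × 9/16 = 1170
  red: 2080 × 3/16 = 390
  white: 2080 × 4/16 = 520
Contribution of purple: (1179 − 1170)² / 1170 = 0.0692

0.069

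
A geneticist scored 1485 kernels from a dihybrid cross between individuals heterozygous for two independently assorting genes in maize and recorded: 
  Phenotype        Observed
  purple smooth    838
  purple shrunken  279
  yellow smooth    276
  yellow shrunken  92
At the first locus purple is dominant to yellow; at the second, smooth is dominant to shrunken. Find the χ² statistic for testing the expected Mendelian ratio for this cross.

0.038

A dihybrid F₂ with independent assortment and complete dominance at both loci gives a 9:3:3:1 phenotypic ratio.
Expected counts for N = 1485 under a 9:3:3:1 ratio (total parts = 16):
  purple smooth: 1485 × 9/16 = 835.3125
  purple shrunken: 1485 × 3/16 = 278.4375
  yellow smooth: 1485 × 3/16 = 278.4375
  yellow shrunken: 1485 × 1/16 = 92.8125
χ² = Σ (O − E)² / E
  purple smooth: (838 − 835.3125)² / 835.3125 = 0.0086
  purple shrunken: (279 − 278.4375)² / 278.4375 = 0.0011
  yellow smooth: (276 − 278.4375)² / 278.4375 = 0.0213
  yellow shrunken: (92 − 92.8125)² / 92.8125 = 0.0071
χ² = 0.0086 + 0.0011 + 0.0213 + 0.0071 = 0.0381 ≈ 0.038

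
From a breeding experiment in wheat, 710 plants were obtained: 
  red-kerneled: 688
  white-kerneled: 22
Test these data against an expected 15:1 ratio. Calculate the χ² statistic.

Total ratio parts = 16. Expected numbers out of 710:
  red-kerneled: 710 × 15/16 = 665.625
  white-kerneled: 710 × 1/16 = 44.375
χ² = Σ (O − E)² / E
  red-kerneled: (688 − 665.625)² / 665.625 = 0.7521
  white-kerneled: (22 − 44.375)² / 44.375 = 11.2820
χ² = 0.7521 + 11.2820 = 12.0341 ≈ 12.034

12.034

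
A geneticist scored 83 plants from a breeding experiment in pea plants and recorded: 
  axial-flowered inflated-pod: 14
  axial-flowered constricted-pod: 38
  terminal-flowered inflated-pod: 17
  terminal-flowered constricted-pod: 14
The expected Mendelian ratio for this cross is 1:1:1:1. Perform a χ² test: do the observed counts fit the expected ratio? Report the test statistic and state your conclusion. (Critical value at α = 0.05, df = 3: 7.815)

19.410; not consistent

Total ratio parts = 4. Expected numbers out of 83:
  axial-flowered inflated-pod: 83 × 1/4 = 20.75
  axial-flowered constricted-pod: 83 × 1/4 = 20.75
  terminal-flowered inflated-pod: 83 × 1/4 = 20.75
  terminal-flowered constricted-pod: 83 × 1/4 = 20.75
χ² = Σ (O − E)² / E
  axial-flowered inflated-pod: (14 − 20.75)² / 20.75 = 2.1958
  axial-flowered constricted-pod: (38 − 20.75)² / 20.75 = 14.3404
  terminal-flowered inflated-pod: (17 − 20.75)² / 20.75 = 0.6777
  terminal-flowered constricted-pod: (14 − 20.75)² / 20.75 = 2.1958
χ² = 2.1958 + 14.3404 + 0.6777 + 2.1958 = 19.4097 ≈ 19.410
Degrees of freedom = 4 − 1 = 3; critical value at α = 0.05 is 7.815.
Since 19.410 > 7.815, we reject the null hypothesis — the data do not fit the 1:1:1:1 ratio.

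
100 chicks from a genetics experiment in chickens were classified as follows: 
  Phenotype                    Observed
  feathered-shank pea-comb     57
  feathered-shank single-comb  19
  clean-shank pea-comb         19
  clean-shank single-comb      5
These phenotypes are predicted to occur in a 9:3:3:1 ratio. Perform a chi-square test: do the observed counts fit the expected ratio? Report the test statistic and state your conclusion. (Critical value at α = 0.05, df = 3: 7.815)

Expected counts for N = 100 under a 9:3:3:1 ratio (total parts = 16):
  feathered-shank pea-comb: 100 × 9/16 = 56.25
  feathered-shank single-comb: 100 × 3/16 = 18.75
  clean-shank pea-comb: 100 × 3/16 = 18.75
  clean-shank single-comb: 100 × 1/16 = 6.25
χ² = Σ (O − E)² / E
  feathered-shank pea-comb: (57 − 56.25)² / 56.25 = 0.0100
  feathered-shank single-comb: (19 − 18.75)² / 18.75 = 0.0033
  clean-shank pea-comb: (19 − 18.75)² / 18.75 = 0.0033
  clean-shank single-comb: (5 − 6.25)² / 6.25 = 0.2500
χ² = 0.0100 + 0.0033 + 0.0033 + 0.2500 = 0.2666 ≈ 0.267
Degrees of freedom = 4 − 1 = 3; critical value at α = 0.05 is 7.815.
Since 0.267 < 7.815, we fail to reject the null hypothesis — the data are consistent with the 9:3:3:1 ratio.

0.267; consistent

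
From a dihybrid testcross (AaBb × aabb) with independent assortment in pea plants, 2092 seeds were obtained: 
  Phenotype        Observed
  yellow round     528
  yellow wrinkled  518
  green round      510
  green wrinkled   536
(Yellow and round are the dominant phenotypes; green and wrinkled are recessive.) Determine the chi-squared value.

A dihybrid testcross with independent assortment gives a 1:1:1:1 ratio.
Total ratio parts = 4. Expected numbers out of 2092:
  yellow round: 2092 × 1/4 = 523
  yellow wrinkled: 2092 × 1/4 = 523
  green round: 2092 × 1/4 = 523
  green wrinkled: 2092 × 1/4 = 523
χ² = Σ (O − E)² / E
  yellow round: (528 − 523)² / 523 = 0.0478
  yellow wrinkled: (518 − 523)² / 523 = 0.0478
  green round: (510 − 523)² / 523 = 0.3231
  green wrinkled: (536 − 523)² / 523 = 0.3231
χ² = 0.0478 + 0.0478 + 0.3231 + 0.3231 = 0.7418 ≈ 0.742

0.742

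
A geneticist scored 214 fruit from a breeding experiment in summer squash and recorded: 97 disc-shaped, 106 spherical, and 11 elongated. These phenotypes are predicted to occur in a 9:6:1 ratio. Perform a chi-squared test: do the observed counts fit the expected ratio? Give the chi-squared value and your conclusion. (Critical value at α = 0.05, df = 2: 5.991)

Under the 9:6:1 hypothesis (Σ ratio = 16, N = 214):
  disc-shaped: 214 × 9/16 = 120.375
  spherical: 214 × 6/16 = 80.25
  elongated: 214 × 1/16 = 13.375
χ² = Σ (O − E)² / E
  disc-shaped: (97 − 120.375)² / 120.375 = 4.5391
  spherical: (106 − 80.25)² / 80.25 = 8.2625
  elongated: (11 − 13.375)² / 13.375 = 0.4217
χ² = 4.5391 + 8.2625 + 0.4217 = 13.2233 ≈ 13.223
Degrees of freedom = 3 − 1 = 2; critical value at α = 0.05 is 5.991.
Since 13.223 > 5.991, we reject the null hypothesis — the data do not fit the 9:6:1 ratio.

13.223; not consistent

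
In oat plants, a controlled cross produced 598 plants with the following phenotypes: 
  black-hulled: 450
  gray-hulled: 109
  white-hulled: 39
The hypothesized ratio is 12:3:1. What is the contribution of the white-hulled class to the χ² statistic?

Total ratio parts = 16. Expected numbers out of 598:
  black-hulled: 598 × 12/16 = 448.5
  gray-hulled: 598 × 3/16 = 112.125
  white-hulled: 598 × 1/16 = 37.375
Contribution of white-hulled: (39 − 37.375)² / 37.375 = 0.0707

0.071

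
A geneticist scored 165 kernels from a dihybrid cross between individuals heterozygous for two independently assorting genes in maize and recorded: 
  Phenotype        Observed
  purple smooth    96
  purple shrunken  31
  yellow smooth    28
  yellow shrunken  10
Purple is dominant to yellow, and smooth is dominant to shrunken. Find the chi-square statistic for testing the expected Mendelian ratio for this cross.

0.398

A dihybrid F₂ with independent assortment and complete dominance at both loci gives a 9:3:3:1 phenotypic ratio.
Under the 9:3:3:1 hypothesis (Σ ratio = 16, N = 165):
  purple smooth: 165 × 9/16 = 92.8125
  purple shrunken: 165 × 3/16 = 30.9375
  yellow smooth: 165 × 3/16 = 30.9375
  yellow shrunken: 165 × 1/16 = 10.3125
χ² = Σ (O − E)² / E
  purple smooth: (96 − 92.8125)² / 92.8125 = 0.1095
  purple shrunken: (31 − 30.9375)² / 30.9375 = 0.0001
  yellow smooth: (28 − 30.9375)² / 30.9375 = 0.2789
  yellow shrunken: (10 − 10.3125)² / 10.3125 = 0.0095
χ² = 0.1095 + 0.0001 + 0.2789 + 0.0095 = 0.398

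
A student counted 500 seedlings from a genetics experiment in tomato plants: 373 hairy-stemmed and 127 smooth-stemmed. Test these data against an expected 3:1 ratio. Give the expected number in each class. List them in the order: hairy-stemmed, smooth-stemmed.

375, 125

Under the 3:1 hypothesis (Σ ratio = 4, N = 500):
  hairy-stemmed: 500 × 3/4 = 375
  smooth-stemmed: 500 × 1/4 = 125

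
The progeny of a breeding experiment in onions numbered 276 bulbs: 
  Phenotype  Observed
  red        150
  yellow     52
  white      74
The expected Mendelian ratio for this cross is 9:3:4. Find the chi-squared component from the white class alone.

0.362

Under the 9:3:4 hypothesis (Σ ratio = 16, N = 276):
  red: 276 × 9/16 = 155.25
  yellow: 276 × 3/16 = 51.75
  white: 276 × 4/16 = 69
Contribution of white: (74 − 69)² / 69 = 0.3623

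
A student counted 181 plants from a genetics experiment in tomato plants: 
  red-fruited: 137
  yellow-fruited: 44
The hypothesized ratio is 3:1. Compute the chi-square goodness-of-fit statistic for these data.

The 3:1 ratio has 4 parts, so with N = 181 the expected counts are:
  red-fruited: 181 × 3/4 = 135.75
  yellow-fruited: 181 × 1/4 = 45.25
χ² = Σ (O − E)² / E
  red-fruited: (137 − 135.75)² / 135.75 = 0.0115
  yellow-fruited: (44 − 45.25)² / 45.25 = 0.0345
χ² = 0.0115 + 0.0345 = 0.046

0.046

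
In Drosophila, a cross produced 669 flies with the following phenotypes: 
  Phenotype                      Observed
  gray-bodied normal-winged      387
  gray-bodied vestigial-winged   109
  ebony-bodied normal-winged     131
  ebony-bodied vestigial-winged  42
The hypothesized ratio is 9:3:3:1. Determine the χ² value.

2.705

Expected counts for N = 669 under a 9:3:3:1 ratio (total parts = 16):
  gray-bodied normal-winged: 669 × 9/16 = 376.3125
  gray-bodied vestigial-winged: 669 × 3/16 = 125.4375
  ebony-bodied normal-winged: 669 × 3/16 = 125.4375
  ebony-bodied vestigial-winged: 669 × 1/16 = 41.8125
χ² = Σ (O − E)² / E
  gray-bodied normal-winged: (387 − 376.3125)² / 376.3125 = 0.3035
  gray-bodied vestigial-winged: (109 − 125.4375)² / 125.4375 = 2.1540
  ebony-bodied normal-winged: (131 − 125.4375)² / 125.4375 = 0.2467
  ebony-bodied vestigial-winged: (42 − 41.8125)² / 41.8125 = 0.0008
χ² = 0.3035 + 2.1540 + 0.2467 + 0.0008 = 2.705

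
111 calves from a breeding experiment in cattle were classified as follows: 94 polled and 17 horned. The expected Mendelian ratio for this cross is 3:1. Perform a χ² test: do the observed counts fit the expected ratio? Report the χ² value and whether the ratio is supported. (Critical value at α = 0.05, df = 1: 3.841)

5.553; not consistent

Expected counts for N = 111 under a 3:1 ratio (total parts = 4):
  polled: 111 × 3/4 = 83.25
  horned: 111 × 1/4 = 27.75
χ² = Σ (O − E)² / E
  polled: (94 − 83.25)² / 83.25 = 1.3881
  horned: (17 − 27.75)² / 27.75 = 4.1644
χ² = 1.3881 + 4.1644 = 5.5525 ≈ 5.553
Degrees of freedom = 2 − 1 = 1; critical value at α = 0.05 is 3.841.
Since 5.553 > 3.841, we reject the null hypothesis — the data do not fit the 3:1 ratio.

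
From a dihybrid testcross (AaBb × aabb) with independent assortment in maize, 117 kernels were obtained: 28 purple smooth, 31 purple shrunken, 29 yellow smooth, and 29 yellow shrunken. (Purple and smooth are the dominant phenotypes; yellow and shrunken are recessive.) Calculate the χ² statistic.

0.162

A dihybrid testcross with independent assortment gives a 1:1:1:1 ratio.
Under the 1:1:1:1 hypothesis (Σ ratio = 4, N = 117):
  purple smooth: 117 × 1/4 = 29.25
  purple shrunken: 117 × 1/4 = 29.25
  yellow smooth: 117 × 1/4 = 29.25
  yellow shrunken: 117 × 1/4 = 29.25
χ² = Σ (O − E)² / E
  purple smooth: (28 − 29.25)² / 29.25 = 0.0534
  purple shrunken: (31 − 29.25)² / 29.25 = 0.1047
  yellow smooth: (29 − 29.25)² / 29.25 = 0.0021
  yellow shrunken: (29 − 29.25)² / 29.25 = 0.0021
χ² = 0.0534 + 0.1047 + 0.0021 + 0.0021 = 0.1623 ≈ 0.162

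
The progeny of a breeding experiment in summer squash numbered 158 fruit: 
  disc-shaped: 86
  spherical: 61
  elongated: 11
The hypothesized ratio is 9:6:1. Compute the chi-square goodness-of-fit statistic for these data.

0.273

Expected counts for N = 158 under a 9:6:1 ratio (total parts = 16):
  disc-shaped: 158 × 9/16 = 88.875
  spherical: 158 × 6/16 = 59.25
  elongated: 158 × 1/16 = 9.875
χ² = Σ (O − E)² / E
  disc-shaped: (86 − 88.875)² / 88.875 = 0.0930
  spherical: (61 − 59.25)² / 59.25 = 0.0517
  elongated: (11 − 9.875)² / 9.875 = 0.1282
χ² = 0.0930 + 0.0517 + 0.1282 = 0.2729 ≈ 0.273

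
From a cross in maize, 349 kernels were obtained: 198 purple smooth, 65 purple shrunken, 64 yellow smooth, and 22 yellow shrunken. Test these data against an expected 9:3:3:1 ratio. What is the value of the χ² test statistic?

Total ratio parts = 16. Expected numbers out of 349:
  purple smooth: 349 × 9/16 = 196.3125
  purple shrunken: 349 × 3/16 = 65.4375
  yellow smooth: 349 × 3/16 = 65.4375
  yellow shrunken: 349 × 1/16 = 21.8125
χ² = Σ (O − E)² / E
  purple smooth: (198 − 196.3125)² / 196.3125 = 0.0145
  purple shrunken: (65 − 65.4375)² / 65.4375 = 0.0029
  yellow smooth: (64 − 65.4375)² / 65.4375 = 0.0316
  yellow shrunken: (22 − 21.8125)² / 21.8125 = 0.0016
χ² = 0.0145 + 0.0029 + 0.0316 + 0.0016 = 0.0506 ≈ 0.051

0.051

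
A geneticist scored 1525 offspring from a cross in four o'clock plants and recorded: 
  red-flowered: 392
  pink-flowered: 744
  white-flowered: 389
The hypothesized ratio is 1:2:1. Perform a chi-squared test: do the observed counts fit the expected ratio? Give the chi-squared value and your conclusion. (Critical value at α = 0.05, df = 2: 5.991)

Under the 1:2:1 hypothesis (Σ ratio = 4, N = 1525):
  red-flowered: 1525 × 1/4 = 381.25
  pink-flowered: 1525 × 2/4 = 762.5
  white-flowered: 1525 × 1/4 = 381.25
χ² = Σ (O − E)² / E
  red-flowered: (392 − 381.25)² / 381.25 = 0.3031
  pink-flowered: (744 − 762.5)² / 762.5 = 0.4489
  white-flowered: (389 − 381.25)² / 381.25 = 0.1575
χ² = 0.3031 + 0.4489 + 0.1575 = 0.9095 ≈ 0.910
Degrees of freedom = 3 − 1 = 2; critical value at α = 0.05 is 5.991.
Since 0.910 < 5.991, we fail to reject the null hypothesis — the data are consistent with the 1:2:1 ratio.

0.910; consistent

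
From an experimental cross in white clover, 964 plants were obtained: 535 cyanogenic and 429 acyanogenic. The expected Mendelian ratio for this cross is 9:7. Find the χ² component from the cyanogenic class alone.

Under the 9:7 hypothesis (Σ ratio = 16, N = 964):
  cyanogenic: 964 × 9/16 = 542.25
  acyanogenic: 964 × 7/16 = 421.75
Contribution of cyanogenic: (535 − 542.25)² / 542.25 = 0.0969

0.097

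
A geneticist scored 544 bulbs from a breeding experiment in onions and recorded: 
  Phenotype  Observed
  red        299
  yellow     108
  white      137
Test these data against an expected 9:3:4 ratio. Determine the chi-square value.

The 9:3:4 ratio has 16 parts, so with N = 544 the expected counts are:
  red: 544 × 9/16 = 306
  yellow: 544 × 3/16 = 102
  white: 544 × 4/16 = 136
χ² = Σ (O − E)² / E
  red: (299 − 306)² / 306 = 0.1601
  yellow: (108 − 102)² / 102 = 0.3529
  white: (137 − 136)² / 136 = 0.0074
χ² = 0.1601 + 0.3529 + 0.0074 = 0.5204 ≈ 0.520

0.520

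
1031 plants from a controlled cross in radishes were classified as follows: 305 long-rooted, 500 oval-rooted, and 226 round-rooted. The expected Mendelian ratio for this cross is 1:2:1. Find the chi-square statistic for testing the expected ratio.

13.039

Expected counts for N = 1031 under a 1:2:1 ratio (total parts = 4):
  long-rooted: 1031 × 1/4 = 257.75
  oval-rooted: 1031 × 2/4 = 515.5
  round-rooted: 1031 × 1/4 = 257.75
χ² = Σ (O − E)² / E
  long-rooted: (305 − 257.75)² / 257.75 = 8.6617
  oval-rooted: (500 − 515.5)² / 515.5 = 0.4661
  round-rooted: (226 − 257.75)² / 257.75 = 3.9110
χ² = 8.6617 + 0.4661 + 3.9110 = 13.0388 ≈ 13.039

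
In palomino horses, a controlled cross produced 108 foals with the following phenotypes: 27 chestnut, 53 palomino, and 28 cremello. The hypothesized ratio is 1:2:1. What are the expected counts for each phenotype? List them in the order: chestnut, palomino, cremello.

27, 54, 27

The 1:2:1 ratio has 4 parts, so with N = 108 the expected counts are:
  chestnut: 108 × 1/4 = 27
  palomino: 108 × 2/4 = 54
  cremello: 108 × 1/4 = 27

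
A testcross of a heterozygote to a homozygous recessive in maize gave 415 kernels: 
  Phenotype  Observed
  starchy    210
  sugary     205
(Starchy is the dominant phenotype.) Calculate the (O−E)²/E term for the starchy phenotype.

A testcross of a heterozygote (Aa × aa) gives a 1:1 phenotypic ratio.
Total ratio parts = 2. Expected numbers out of 415:
  starchy: 415 × 1/2 = 207.5
  sugary: 415 × 1/2 = 207.5
Contribution of starchy: (210 − 207.5)² / 207.5 = 0.0301

0.030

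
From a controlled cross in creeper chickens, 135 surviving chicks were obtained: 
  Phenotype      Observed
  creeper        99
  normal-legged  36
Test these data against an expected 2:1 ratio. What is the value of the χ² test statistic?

2.700

Expected counts for N = 135 under a 2:1 ratio (total parts = 3):
  creeper: 135 × 2/3 = 90
  normal-legged: 135 × 1/3 = 45
χ² = Σ (O − E)² / E
  creeper: (99 − 90)² / 90 = 0.9000
  normal-legged: (36 − 45)² / 45 = 1.8000
χ² = 0.9000 + 1.8000 = 2.700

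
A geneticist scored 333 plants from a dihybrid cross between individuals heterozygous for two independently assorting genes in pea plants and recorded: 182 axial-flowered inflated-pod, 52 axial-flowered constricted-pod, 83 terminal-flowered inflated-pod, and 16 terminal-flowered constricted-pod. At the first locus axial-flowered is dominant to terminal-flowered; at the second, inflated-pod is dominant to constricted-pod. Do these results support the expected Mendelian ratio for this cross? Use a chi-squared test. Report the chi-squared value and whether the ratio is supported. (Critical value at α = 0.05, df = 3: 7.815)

9.780; not consistent

A dihybrid F₂ with independent assortment and complete dominance at both loci gives a 9:3:3:1 phenotypic ratio.
The 9:3:3:1 ratio has 16 parts, so with N = 333 the expected counts are:
  axial-flowered inflated-pod: 333 × 9/16 = 187.3125
  axial-flowered constricted-pod: 333 × 3/16 = 62.4375
  terminal-flowered inflated-pod: 333 × 3/16 = 62.4375
  terminal-flowered constricted-pod: 333 × 1/16 = 20.8125
χ² = Σ (O − E)² / E
  axial-flowered inflated-pod: (182 − 187.3125)² / 187.3125 = 0.1507
  axial-flowered constricted-pod: (52 − 62.4375)² / 62.4375 = 1.7448
  terminal-flowered inflated-pod: (83 − 62.4375)² / 62.4375 = 6.7718
  terminal-flowered constricted-pod: (16 − 20.8125)² / 20.8125 = 1.1128
χ² = 0.1507 + 1.7448 + 6.7718 + 1.1128 = 9.7801 ≈ 9.780
Degrees of freedom = 4 − 1 = 3; critical value at α = 0.05 is 7.815.
Since 9.780 > 7.815, we reject the null hypothesis — the data do not fit the 9:3:3:1 ratio.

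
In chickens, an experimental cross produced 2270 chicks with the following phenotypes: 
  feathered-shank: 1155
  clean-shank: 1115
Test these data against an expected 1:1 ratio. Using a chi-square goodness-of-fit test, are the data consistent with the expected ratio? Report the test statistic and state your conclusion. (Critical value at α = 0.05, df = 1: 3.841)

Total ratio parts = 2. Expected numbers out of 2270:
  feathered-shank: 2270 × 1/2 = 1135
  clean-shank: 2270 × 1/2 = 1135
χ² = Σ (O − E)² / E
  feathered-shank: (1155 − 1135)² / 1135 = 0.3524
  clean-shank: (1115 − 1135)² / 1135 = 0.3524
χ² = 0.3524 + 0.3524 = 0.7048 ≈ 0.705
Degrees of freedom = 2 − 1 = 1; critical value at α = 0.05 is 3.841.
Since 0.705 < 3.841, we fail to reject the null hypothesis — the data are consistent with the 1:1 ratio.

0.705; consistent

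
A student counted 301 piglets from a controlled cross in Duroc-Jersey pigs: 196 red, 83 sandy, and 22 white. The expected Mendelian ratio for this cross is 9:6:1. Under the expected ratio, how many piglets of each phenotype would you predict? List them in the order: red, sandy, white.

169.3125, 112.875, 18.8125

Expected counts for N = 301 under a 9:6:1 ratio (total parts = 16):
  red: 301 × 9/16 = 169.3125
  sandy: 301 × 6/16 = 112.875
  white: 301 × 1/16 = 18.8125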